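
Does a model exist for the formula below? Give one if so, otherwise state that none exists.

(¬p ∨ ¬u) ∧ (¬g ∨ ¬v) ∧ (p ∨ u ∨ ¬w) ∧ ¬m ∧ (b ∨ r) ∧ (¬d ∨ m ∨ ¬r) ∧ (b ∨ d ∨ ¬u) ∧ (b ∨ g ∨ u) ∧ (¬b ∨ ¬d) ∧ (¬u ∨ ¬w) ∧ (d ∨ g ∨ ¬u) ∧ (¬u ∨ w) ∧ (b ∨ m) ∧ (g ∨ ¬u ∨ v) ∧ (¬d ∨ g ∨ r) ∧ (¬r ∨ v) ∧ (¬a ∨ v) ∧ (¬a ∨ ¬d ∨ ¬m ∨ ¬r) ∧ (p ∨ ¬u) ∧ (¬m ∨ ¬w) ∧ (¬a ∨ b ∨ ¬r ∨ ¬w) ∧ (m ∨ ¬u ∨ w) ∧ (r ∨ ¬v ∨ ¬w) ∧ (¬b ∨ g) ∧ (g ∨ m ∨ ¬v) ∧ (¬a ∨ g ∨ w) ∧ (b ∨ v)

Unit clause (¬m) forces m = False.
In (b ∨ m) only b is left, so b = True.
In (¬b ∨ g) only g is left, so g = True.
In (¬g ∨ ¬v) only ¬v is left, so v = False.
In (¬b ∨ ¬d) only ¬d is left, so d = False.
In (¬r ∨ v) only ¬r is left, so r = False.
In (¬a ∨ v) only ¬a is left, so a = False.
Try u = True:
  (¬p ∨ ¬u) forces p = False.
  clause (p ∨ ¬u) is falsified — backtrack.
So u = False.
Set w = False.
Set p = True.
All clauses satisfied.

v=F, r=F, b=T, d=F, a=F, m=F, u=F, g=T, w=F, p=T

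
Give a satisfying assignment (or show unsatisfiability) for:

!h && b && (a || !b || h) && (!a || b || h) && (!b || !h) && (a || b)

a = True; h = False; b = True

Unit clause (!h) forces h = False.
Unit clause (b) forces b = True.
In (a || !b || h) only a is left, so a = True.
All clauses satisfied.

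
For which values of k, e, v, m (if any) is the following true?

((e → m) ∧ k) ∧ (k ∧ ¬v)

k = True; e = False; v = False; m = True

  (e → m) ∧ k = True
    e → m = True
  k ∧ ¬v = True
    ¬v = True
Both conjuncts True, so the formula holds.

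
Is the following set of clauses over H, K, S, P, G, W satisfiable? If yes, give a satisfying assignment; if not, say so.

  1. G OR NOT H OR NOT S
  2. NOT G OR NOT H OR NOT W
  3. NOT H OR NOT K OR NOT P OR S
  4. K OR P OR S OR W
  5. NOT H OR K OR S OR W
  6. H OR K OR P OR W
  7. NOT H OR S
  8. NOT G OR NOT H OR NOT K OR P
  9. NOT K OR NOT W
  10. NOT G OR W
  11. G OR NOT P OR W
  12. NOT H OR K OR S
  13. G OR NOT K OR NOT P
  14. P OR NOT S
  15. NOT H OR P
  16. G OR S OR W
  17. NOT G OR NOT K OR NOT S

Try H = True:
  (NOT H OR S) forces S = True.
  (G OR NOT H OR NOT S) forces G = True.
  (NOT G OR NOT H OR NOT W) forces W = False.
  clause (NOT G OR W) is falsified — backtrack.
So H = False.
Try K = True:
  (NOT K OR NOT W) forces W = False.
  (NOT G OR W) forces G = False.
  (G OR NOT P OR W) forces P = False.
  (P OR NOT S) forces S = False.
  clause (G OR S OR W) is falsified — backtrack.
So K = False.
Set S = False.
Set P = True.
Set G = True.
  then (NOT G OR W) forces W = True.
All clauses satisfied.

H=F, K=F, S=F, P=T, G=T, W=T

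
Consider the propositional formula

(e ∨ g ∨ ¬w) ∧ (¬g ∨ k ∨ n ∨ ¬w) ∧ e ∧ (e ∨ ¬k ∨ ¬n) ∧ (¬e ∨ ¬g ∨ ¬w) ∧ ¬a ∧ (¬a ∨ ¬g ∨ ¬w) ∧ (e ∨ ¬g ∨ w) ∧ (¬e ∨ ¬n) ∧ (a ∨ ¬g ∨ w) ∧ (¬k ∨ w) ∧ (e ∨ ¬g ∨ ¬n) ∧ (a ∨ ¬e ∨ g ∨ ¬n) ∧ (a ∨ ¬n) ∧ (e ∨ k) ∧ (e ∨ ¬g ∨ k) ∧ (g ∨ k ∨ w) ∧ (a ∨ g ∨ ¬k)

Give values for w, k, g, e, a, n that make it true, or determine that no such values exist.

w = True, k = False, g = False, e = True, a = False, n = False

Unit clause (e) forces e = True.
Unit clause (¬a) forces a = False.
In (¬e ∨ ¬n) only ¬n is left, so n = False.
Try w = False:
  (a ∨ ¬g ∨ w) forces g = False.
  (¬k ∨ w) forces k = False.
  clause (g ∨ k ∨ w) is falsified — backtrack.
So w = True.
  then (¬e ∨ ¬g ∨ ¬w) forces g = False.
  then (a ∨ g ∨ ¬k) forces k = False.
All clauses satisfied.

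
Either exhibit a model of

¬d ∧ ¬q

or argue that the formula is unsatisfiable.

d=F; q=F

  ¬d = True
  ¬q = True
Both conjuncts True, so the formula holds.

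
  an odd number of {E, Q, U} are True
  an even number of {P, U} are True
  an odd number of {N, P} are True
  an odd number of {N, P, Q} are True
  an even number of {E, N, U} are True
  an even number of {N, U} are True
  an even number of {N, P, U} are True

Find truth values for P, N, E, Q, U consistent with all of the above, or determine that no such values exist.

Adding constraints 2, 3, 6 mod 2: every variable appears an even number of times on the left, so the left side is 0.
But the right sides sum to 1 (mod 2). 0 ≠ 1 — the system is inconsistent.

Unsatisfiable — no assignment works.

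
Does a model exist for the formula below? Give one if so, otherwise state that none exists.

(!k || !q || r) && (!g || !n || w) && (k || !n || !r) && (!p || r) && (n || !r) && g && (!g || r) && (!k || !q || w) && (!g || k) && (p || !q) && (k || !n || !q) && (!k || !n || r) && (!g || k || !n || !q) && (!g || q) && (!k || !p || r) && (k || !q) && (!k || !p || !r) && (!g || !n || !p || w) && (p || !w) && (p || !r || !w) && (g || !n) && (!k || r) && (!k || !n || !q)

Case g = True:
  (!g || r) forces r = True.
  (n || !r) forces n = True.
  (!g || !n || w) forces w = True.
  (k || !n || !r) forces k = True.
  (!g || q) forces q = True.
  Clause (!k || !n || !q) is falsified — contradiction.
Case g = False:
  Clause (g) is falsified — contradiction.
Both cases fail, so the formula is unsatisfiable.

Unsatisfiable — no assignment works.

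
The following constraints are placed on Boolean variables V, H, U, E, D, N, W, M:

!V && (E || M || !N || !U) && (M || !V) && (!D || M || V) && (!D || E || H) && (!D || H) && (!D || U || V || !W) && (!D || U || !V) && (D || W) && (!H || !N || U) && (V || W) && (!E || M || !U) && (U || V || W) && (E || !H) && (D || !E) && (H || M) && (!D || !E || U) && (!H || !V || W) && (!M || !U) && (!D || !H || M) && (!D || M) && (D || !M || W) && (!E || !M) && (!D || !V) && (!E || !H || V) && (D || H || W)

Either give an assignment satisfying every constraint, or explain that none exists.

V: False; H: False; U: False; E: False; D: False; N: False; W: True; M: True

Unit clause (!V) forces V = False.
In (V || W) only W is left, so W = True.
Try H = True:
  (E || !H) forces E = True.
  clause (!E || !H || V) is falsified — backtrack.
So H = False.
  then (!D || H) forces D = False.
  then (D || !E) forces E = False.
  then (H || M) forces M = True.
  then (!M || !U) forces U = False.
Set N = False.
All clauses satisfied.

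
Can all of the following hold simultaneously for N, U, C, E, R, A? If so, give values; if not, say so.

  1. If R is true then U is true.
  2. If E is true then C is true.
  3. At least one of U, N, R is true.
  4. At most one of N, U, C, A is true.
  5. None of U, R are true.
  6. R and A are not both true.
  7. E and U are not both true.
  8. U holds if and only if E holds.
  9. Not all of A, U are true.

N: True; U: False; C: False; E: False; R: False; A: False

  (1) R=F ⇒ U: vacuous ✓
  (2) E=F ⇒ C: vacuous ✓
  (3) {U, N, R}: 1 true — at least one ✓
  (4) {N, U, C, A}: 1 true — at most one ✓
  (5) {U, R}: 0 true — none ✓
  (6) R=F, A=F — not both ✓
  (7) E=F, U=F — not both ✓
  (8) U=F, E=F — same ✓
  (9) {A, U}: 0/2 true — not all ✓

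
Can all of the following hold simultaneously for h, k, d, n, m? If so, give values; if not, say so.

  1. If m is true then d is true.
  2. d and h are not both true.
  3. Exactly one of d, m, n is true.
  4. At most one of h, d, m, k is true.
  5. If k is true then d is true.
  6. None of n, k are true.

h = False, k = False, d = True, n = False, m = False

  (1) m=F ⇒ d: vacuous ✓
  (2) d=T, h=F — not both ✓
  (3) {d, m, n}: 1 true — exactly one ✓
  (4) {h, d, m, k}: 1 true — at most one ✓
  (5) k=F ⇒ d: vacuous ✓
  (6) {n, k}: 0 true — none ✓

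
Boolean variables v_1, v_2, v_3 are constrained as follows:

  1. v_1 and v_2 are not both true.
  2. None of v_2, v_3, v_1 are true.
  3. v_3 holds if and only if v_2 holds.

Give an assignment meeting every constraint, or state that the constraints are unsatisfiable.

v_1 = False, v_2 = False, v_3 = False

  (1) v_1=F, v_2=F — not both ✓
  (2) {v_2, v_3, v_1}: 0 true — none ✓
  (3) v_3=F, v_2=F — same ✓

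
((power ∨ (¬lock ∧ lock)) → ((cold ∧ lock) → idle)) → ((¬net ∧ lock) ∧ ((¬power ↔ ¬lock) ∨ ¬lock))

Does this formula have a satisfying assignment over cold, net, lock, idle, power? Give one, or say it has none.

cold=T, net=F, lock=T, idle=F, power=T

  ((power ∨ (¬lock ∧ lock)) → ((cold ∧ lock) → idle)) → ((¬net ∧ lock) ∧ ((¬power ↔ ¬lock) ∨ ¬lock)) = True
    (power ∨ (¬lock ∧ lock)) → ((cold ∧ lock) → idle) = False
      power ∨ (¬lock ∧ lock) = True
        ¬lock ∧ lock = False
          ¬lock = False
      (cold ∧ lock) → idle = False
        cold ∧ lock = True
    (¬net ∧ lock) ∧ ((¬power ↔ ¬lock) ∨ ¬lock) = True
      ¬net ∧ lock = True
        ¬net = True
      (¬power ↔ ¬lock) ∨ ¬lock = True
        ¬power ↔ ¬lock = True
          ¬power = False
          ¬lock = False
        ¬lock = False
The formula evaluates to True.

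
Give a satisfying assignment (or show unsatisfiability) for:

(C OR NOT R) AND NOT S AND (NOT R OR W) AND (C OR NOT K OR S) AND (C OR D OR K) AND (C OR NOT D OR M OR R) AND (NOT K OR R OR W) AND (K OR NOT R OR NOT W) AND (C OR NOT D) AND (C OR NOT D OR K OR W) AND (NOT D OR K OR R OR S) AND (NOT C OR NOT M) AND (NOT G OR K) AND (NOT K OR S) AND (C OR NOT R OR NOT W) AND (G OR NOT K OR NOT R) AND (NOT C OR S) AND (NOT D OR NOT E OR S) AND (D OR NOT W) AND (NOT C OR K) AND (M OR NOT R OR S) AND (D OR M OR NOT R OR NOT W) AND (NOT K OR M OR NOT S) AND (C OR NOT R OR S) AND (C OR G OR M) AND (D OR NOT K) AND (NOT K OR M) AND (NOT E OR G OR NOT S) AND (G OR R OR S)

No satisfying assignment exists.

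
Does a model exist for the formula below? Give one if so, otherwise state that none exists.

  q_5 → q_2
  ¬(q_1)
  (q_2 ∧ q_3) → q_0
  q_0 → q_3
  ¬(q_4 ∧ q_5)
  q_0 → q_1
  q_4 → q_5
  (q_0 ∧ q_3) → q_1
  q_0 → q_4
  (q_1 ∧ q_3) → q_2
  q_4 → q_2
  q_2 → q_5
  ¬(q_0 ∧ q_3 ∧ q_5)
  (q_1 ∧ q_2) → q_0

q_0 = False; q_1 = False; q_2 = False; q_3 = True; q_4 = False; q_5 = False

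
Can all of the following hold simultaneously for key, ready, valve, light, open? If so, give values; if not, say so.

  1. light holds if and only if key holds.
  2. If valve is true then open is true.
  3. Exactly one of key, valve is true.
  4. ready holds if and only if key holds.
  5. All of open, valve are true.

key=F, ready=F, valve=T, light=F, open=T

  (1) light=F, key=F — same ✓
  (2) valve=T ⇒ open: T ✓
  (3) {key, valve}: 1 true — exactly one ✓
  (4) ready=F, key=F — same ✓
  (5) {open, valve}: all 2 true ✓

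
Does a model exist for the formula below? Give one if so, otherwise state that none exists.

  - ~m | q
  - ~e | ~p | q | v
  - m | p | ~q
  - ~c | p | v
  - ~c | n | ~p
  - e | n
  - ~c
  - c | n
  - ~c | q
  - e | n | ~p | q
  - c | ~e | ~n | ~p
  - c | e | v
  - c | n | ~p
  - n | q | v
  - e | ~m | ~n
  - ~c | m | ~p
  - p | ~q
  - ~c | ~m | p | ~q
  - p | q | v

Unit clause (~c) forces c = False.
In (c | n) only n is left, so n = True.
Set p = False.
  then (p | ~q) forces q = False.
  then (p | q | v) forces v = True.
  then (~m | q) forces m = False.
Set e = False.
All clauses satisfied.

p = False; e = False; n = True; q = False; m = False; c = False; v = True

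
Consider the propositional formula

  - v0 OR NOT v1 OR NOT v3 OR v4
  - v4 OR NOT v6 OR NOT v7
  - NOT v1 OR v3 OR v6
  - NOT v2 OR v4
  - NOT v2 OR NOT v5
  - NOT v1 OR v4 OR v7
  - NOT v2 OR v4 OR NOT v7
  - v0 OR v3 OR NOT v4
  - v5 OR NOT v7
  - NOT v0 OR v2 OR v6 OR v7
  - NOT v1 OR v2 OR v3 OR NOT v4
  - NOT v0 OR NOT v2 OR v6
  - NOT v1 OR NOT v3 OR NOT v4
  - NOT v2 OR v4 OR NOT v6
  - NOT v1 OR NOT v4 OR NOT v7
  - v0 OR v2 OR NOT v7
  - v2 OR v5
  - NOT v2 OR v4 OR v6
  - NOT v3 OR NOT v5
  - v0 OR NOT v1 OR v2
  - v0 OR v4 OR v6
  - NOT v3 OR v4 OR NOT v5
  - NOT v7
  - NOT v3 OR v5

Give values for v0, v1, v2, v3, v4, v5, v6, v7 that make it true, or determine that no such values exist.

v0 = True, v1 = False, v2 = True, v3 = False, v4 = True, v5 = False, v6 = True, v7 = False

Unit clause (NOT v7) forces v7 = False.
Set v0 = True.
Set v1 = False.
Set v2 = True.
  then (NOT v2 OR v4) forces v4 = True.
  then (NOT v2 OR NOT v5) forces v5 = False.
  then (NOT v0 OR NOT v2 OR v6) forces v6 = True.
  then (NOT v3 OR v5) forces v3 = False.
All clauses satisfied.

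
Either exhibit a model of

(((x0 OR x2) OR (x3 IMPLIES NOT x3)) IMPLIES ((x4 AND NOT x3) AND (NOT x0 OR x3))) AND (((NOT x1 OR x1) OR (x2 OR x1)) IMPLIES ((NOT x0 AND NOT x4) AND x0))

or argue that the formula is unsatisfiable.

The conjunct ((NOT x1 OR x1) OR (x2 OR x1)) IMPLIES ((NOT x0 AND NOT x4) AND x0) is unsatisfiable on its own:
  x1 = True: simplifies to (NOT x0 AND NOT x4) AND x0.
    x0 = True: the conjunct NOT x0 is False.
    x0 = False: the conjunct x0 is False.
  x1 = False: simplifies to (NOT x0 AND NOT x4) AND x0.
    x0 = True: the conjunct NOT x0 is False.
    x0 = False: the conjunct x0 is False.
So the whole conjunction is unsatisfiable.

UNSATISFIABLE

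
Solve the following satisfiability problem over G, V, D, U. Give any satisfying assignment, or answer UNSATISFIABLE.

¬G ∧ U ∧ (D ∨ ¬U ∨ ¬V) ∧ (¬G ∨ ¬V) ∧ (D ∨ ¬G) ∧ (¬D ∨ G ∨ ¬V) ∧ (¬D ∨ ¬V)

G=F, V=F, D=T, U=T

Unit clause (¬G) forces G = False.
Unit clause (U) forces U = True.
Set V = False.
Set D = True.
Check each clause:
  (¬G): ¬G holds.
  (U): U holds.
  (D ∨ ¬U ∨ ¬V): D holds.
  (¬G ∨ ¬V): ¬G holds.
  (D ∨ ¬G): D holds.
  (¬D ∨ G ∨ ¬V): ¬V holds.
  (¬D ∨ ¬V): ¬V holds.
All clauses satisfied.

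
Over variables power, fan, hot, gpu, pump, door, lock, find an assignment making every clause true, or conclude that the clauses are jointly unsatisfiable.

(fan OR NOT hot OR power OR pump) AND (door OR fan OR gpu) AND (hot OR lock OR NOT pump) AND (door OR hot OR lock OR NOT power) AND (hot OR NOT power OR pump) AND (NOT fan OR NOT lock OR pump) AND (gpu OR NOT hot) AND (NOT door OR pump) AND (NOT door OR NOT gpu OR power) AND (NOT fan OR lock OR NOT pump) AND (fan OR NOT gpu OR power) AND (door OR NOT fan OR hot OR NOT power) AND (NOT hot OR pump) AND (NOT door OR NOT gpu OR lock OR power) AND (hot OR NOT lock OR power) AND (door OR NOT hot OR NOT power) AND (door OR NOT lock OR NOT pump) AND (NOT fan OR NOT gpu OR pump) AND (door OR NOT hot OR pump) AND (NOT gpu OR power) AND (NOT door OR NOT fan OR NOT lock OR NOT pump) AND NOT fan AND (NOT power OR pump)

Unit clause (NOT fan) forces fan = False.
Set power = True.
  then (NOT power OR pump) forces pump = True.
Set hot = True.
  then (gpu OR NOT hot) forces gpu = True.
  then (door OR NOT hot OR NOT power) forces door = True.
Set lock = False.
All clauses satisfied.

power = True, fan = False, hot = True, gpu = True, pump = True, door = True, lock = False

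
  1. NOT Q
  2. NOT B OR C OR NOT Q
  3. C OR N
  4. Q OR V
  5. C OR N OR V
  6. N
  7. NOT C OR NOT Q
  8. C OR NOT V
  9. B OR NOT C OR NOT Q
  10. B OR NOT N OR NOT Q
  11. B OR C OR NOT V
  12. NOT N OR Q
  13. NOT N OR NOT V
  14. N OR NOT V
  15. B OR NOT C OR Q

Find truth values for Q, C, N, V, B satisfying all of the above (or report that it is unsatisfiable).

Case N = True:
  (NOT Q) forces Q = False.
  Clause (NOT N OR Q) is falsified — contradiction.
Case N = False:
  Clause (N) is falsified — contradiction.
Both cases fail, so the formula is unsatisfiable.

UNSATISFIABLE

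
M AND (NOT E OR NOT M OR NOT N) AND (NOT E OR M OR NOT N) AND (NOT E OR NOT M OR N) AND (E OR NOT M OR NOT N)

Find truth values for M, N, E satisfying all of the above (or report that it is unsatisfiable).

Unit clause (M) forces M = True.
Try N = True:
  (NOT E OR NOT M OR NOT N) forces E = False.
  clause (E OR NOT M OR NOT N) is falsified — backtrack.
So N = False.
  then (NOT E OR NOT M OR N) forces E = False.
Check each clause:
  (M): M holds.
  (NOT E OR NOT M OR NOT N): NOT E holds.
  (NOT E OR M OR NOT N): NOT E holds.
  (NOT E OR NOT M OR N): NOT E holds.
  (E OR NOT M OR NOT N): NOT N holds.
All clauses satisfied.

M = True, N = False, E = False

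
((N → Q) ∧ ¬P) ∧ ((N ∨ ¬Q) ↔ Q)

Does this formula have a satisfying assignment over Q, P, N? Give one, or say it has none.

Q=T, P=F, N=T

  (N → Q) ∧ ¬P = True
    N → Q = True
    ¬P = True
  (N ∨ ¬Q) ↔ Q = True
    N ∨ ¬Q = True
      ¬Q = False
Both conjuncts True, so the formula holds.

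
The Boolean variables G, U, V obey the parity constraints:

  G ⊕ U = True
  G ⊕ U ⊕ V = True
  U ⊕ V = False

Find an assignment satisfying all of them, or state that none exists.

G = True; U = False; V = False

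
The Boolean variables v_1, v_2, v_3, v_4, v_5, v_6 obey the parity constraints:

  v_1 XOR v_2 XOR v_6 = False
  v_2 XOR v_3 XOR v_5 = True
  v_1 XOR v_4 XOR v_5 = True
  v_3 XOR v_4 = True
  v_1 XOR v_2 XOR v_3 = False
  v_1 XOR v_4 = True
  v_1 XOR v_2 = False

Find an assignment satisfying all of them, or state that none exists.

No satisfying assignment exists.

Adding constraints 2, 3, 4, 7 mod 2: every variable appears an even number of times on the left, so the left side is 0.
But the right sides sum to 1 (mod 2). 0 ≠ 1 — the system is inconsistent.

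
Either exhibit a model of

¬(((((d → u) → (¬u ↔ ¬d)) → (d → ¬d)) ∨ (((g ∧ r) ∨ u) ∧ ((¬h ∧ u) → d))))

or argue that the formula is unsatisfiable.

d: True; g: True; h: True; r: False; u: False

  ¬(((((d → u) → (¬u ↔ ¬d)) → (d → ¬d)) ∨ (((g ∧ r) ∨ u) ∧ ((¬h ∧ u) → d)))) = True
    (((d → u) → (¬u ↔ ¬d)) → (d → ¬d)) ∨ (((g ∧ r) ∨ u) ∧ ((¬h ∧ u) → d)) = False
      ((d → u) → (¬u ↔ ¬d)) → (d → ¬d) = False
        (d → u) → (¬u ↔ ¬d) = True
          d → u = False
          ¬u ↔ ¬d = False
            ¬u = True
            ¬d = False
        d → ¬d = False
          ¬d = False
      ((g ∧ r) ∨ u) ∧ ((¬h ∧ u) → d) = False
        (g ∧ r) ∨ u = False
          g ∧ r = False
        (¬h ∧ u) → d = True
          ¬h ∧ u = False
            ¬h = False
The formula evaluates to True.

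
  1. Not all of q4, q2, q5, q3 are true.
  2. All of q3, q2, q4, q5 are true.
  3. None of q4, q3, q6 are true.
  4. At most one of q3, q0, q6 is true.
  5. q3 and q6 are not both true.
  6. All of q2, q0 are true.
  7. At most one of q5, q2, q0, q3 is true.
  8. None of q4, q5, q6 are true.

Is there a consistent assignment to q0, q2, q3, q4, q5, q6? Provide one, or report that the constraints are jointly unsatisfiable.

Case q3 = True:
  Constraint (3) is violated (q3=T) — contradiction.
Case q3 = False:
  Constraint (2) is violated (q3=F) — contradiction.
Both cases fail — unsatisfiable.

The formula is unsatisfiable.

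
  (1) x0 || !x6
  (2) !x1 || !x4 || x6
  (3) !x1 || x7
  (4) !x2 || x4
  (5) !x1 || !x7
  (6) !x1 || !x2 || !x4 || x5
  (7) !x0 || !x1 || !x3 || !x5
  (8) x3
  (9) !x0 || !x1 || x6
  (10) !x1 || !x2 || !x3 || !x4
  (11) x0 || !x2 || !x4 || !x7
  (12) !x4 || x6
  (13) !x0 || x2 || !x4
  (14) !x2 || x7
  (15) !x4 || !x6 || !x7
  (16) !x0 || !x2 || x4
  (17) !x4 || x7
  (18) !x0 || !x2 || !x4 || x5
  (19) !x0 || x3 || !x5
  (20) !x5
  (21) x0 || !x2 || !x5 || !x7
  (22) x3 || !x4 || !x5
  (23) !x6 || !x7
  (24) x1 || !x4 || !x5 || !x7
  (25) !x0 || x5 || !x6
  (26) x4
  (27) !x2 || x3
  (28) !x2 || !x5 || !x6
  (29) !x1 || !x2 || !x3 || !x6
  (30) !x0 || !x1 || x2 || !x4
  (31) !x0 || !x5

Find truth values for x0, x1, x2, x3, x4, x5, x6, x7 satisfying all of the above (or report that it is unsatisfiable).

Unsatisfiable

Case x3 = True:
  (!x5) forces x5 = False.
  (x4) forces x4 = True.
  (!x4 || x6) forces x6 = True.
  (x0 || !x6) forces x0 = True.
  Clause (!x0 || x5 || !x6) is falsified — contradiction.
Case x3 = False:
  Clause (x3) is falsified — contradiction.
Both cases fail, so the formula is unsatisfiable.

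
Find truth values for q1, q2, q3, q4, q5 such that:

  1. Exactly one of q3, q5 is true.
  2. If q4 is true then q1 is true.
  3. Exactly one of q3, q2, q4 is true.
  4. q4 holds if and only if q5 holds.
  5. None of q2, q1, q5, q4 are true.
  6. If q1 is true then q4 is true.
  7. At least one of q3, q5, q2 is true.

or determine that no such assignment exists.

q1 = False, q2 = False, q3 = True, q4 = False, q5 = False

  (1) {q3, q5}: 1 true — exactly one ✓
  (2) q4=F ⇒ q1: vacuous ✓
  (3) {q3, q2, q4}: 1 true — exactly one ✓
  (4) q4=F, q5=F — same ✓
  (5) {q2, q1, q5, q4}: 0 true — none ✓
  (6) q1=F ⇒ q4: vacuous ✓
  (7) {q3, q5, q2}: 1 true — at least one ✓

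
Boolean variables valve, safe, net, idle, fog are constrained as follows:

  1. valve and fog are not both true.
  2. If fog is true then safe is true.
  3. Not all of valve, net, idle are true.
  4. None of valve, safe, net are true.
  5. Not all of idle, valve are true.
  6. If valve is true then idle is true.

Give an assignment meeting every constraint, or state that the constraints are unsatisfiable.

valve = False, safe = False, net = False, idle = True, fog = False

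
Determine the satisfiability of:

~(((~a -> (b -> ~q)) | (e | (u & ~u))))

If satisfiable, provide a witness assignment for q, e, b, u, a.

q=T; e=F; b=T; u=F; a=F

  ~(((~a -> (b -> ~q)) | (e | (u & ~u)))) = True
    (~a -> (b -> ~q)) | (e | (u & ~u)) = False
      ~a -> (b -> ~q) = False
        ~a = True
        b -> ~q = False
          ~q = False
      e | (u & ~u) = False
        u & ~u = False
          ~u = True
The formula evaluates to True.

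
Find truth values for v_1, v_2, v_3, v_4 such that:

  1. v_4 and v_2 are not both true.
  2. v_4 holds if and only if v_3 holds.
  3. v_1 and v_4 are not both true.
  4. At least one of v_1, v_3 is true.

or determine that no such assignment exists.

v_1 = False; v_2 = False; v_3 = True; v_4 = True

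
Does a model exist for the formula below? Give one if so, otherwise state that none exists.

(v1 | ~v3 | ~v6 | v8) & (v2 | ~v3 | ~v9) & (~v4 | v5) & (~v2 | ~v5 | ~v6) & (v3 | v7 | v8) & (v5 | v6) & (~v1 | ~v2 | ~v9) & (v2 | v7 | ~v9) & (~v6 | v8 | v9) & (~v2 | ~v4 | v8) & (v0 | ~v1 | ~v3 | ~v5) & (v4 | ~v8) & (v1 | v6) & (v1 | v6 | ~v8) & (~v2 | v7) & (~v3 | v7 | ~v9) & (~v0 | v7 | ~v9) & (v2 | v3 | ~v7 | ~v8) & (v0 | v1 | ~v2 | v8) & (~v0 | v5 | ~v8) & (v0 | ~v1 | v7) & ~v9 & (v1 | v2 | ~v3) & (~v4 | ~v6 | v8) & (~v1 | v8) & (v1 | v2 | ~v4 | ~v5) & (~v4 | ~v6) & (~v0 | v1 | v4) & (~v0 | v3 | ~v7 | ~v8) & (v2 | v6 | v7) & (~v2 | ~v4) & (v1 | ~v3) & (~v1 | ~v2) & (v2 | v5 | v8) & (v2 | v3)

v0 = True, v1 = True, v2 = False, v3 = True, v4 = True, v5 = True, v6 = False, v7 = True, v8 = True, v9 = False

Unit clause (~v9) forces v9 = False.
Set v0 = True.
Try v1 = False:
  (v1 | v6) forces v6 = True.
  (~v6 | v8 | v9) forces v8 = True.
  (v4 | ~v8) forces v4 = True.
  clause (~v4 | ~v6) is falsified — backtrack.
So v1 = True.
  then (~v1 | v8) forces v8 = True.
  then (~v1 | ~v2) forces v2 = False.
  then (v2 | v3) forces v3 = True.
  then (v4 | ~v8) forces v4 = True.
  then (~v0 | v5 | ~v8) forces v5 = True.
  then (~v4 | ~v6) forces v6 = False.
  then (v2 | v6 | v7) forces v7 = True.
All clauses satisfied.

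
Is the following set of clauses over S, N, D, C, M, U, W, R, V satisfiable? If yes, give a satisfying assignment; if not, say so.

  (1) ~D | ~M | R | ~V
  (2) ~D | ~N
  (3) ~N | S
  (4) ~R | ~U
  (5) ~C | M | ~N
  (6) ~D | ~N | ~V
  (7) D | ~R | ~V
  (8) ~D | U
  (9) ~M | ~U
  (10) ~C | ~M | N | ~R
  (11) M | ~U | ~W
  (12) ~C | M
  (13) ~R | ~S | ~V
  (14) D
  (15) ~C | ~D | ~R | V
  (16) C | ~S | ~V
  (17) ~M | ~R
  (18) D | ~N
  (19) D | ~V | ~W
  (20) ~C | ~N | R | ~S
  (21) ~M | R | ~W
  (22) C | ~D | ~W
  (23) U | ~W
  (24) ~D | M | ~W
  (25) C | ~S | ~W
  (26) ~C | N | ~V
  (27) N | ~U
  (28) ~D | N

Case D = True:
  (~D | ~N) forces N = False.
  Clause (~D | N) is falsified — contradiction.
Case D = False:
  Clause (D) is falsified — contradiction.
Both cases fail, so the formula is unsatisfiable.

UNSATISFIABLE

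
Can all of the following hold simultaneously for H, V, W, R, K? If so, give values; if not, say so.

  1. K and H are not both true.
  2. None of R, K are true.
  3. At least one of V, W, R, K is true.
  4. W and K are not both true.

H = True, V = True, W = True, R = False, K = False

  (1) K=F, H=T — not both ✓
  (2) {R, K}: 0 true — none ✓
  (3) {V, W, R, K}: 2 true — at least one ✓
  (4) W=T, K=F — not both ✓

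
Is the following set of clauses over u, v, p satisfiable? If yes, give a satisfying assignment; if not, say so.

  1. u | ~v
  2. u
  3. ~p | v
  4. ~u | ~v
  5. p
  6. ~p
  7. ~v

UNSATISFIABLE

Case p = True:
  Clause (~p) is falsified — contradiction.
Case p = False:
  Clause (p) is falsified — contradiction.
Both cases fail, so the formula is unsatisfiable.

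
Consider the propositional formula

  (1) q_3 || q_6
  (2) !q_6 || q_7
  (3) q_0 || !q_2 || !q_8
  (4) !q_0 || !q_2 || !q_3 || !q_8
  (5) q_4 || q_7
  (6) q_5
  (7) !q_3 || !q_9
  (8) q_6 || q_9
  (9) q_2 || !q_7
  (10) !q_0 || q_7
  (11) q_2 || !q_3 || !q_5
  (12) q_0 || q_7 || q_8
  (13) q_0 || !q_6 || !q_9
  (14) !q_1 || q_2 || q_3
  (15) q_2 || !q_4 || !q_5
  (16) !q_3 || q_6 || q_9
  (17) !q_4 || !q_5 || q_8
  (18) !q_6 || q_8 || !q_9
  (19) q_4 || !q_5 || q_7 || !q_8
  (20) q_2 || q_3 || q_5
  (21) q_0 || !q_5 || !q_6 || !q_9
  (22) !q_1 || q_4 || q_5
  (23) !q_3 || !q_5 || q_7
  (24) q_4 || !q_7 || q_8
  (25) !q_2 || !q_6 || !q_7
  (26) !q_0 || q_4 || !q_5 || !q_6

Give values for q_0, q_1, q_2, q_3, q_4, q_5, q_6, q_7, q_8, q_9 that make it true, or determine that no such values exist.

Case q_6 = True:
  (!q_6 || q_7) forces q_7 = True.
  (q_5) forces q_5 = True.
  (q_2 || !q_7) forces q_2 = True.
  Clause (!q_2 || !q_6 || !q_7) is falsified — contradiction.
Case q_6 = False:
  (q_3 || q_6) forces q_3 = True.
  (q_5) forces q_5 = True.
  (!q_3 || !q_9) forces q_9 = False.
  Clause (q_6 || q_9) is falsified — contradiction.
Both cases fail, so the formula is unsatisfiable.

The formula is unsatisfiable.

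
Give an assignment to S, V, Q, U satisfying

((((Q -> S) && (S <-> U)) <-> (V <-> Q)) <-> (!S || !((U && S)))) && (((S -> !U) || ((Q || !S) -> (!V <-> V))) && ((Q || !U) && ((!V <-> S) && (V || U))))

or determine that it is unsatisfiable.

Unsatisfiable — no assignment works.

Case S = True: the formula simplifies to ((U <-> (V <-> Q)) <-> !U) && ((!U || (Q -> (!V <-> V))) && ((Q || !U) && (!V && (V || U)))).
  V = True: the conjunct !V is False.
  V = False: simplifies to ((U <-> !Q) <-> !U) && ((!U || !Q) && ((Q || !U) && U)).
    U = True: simplifies to Q && (!Q && Q).
      Q = True: the conjunct !Q is False.
      Q = False: the conjunct Q is False.
    U = False: the conjunct U is False.
Case S = False: the formula simplifies to ((!Q && !U) <-> (V <-> Q)) && ((Q || !U) && (V && (V || U))).
  V = True: simplifies to ((!Q && !U) <-> Q) && (Q || !U).
    Q = True: the conjunct (!Q && !U) <-> Q becomes (False && !U) <-> True = False.
    Q = False: simplifies to U && !U.
      U = True: the conjunct !U is False.
      U = False: the conjunct U is False.
  V = False: the conjunct V is False.
Both cases fail — unsatisfiable.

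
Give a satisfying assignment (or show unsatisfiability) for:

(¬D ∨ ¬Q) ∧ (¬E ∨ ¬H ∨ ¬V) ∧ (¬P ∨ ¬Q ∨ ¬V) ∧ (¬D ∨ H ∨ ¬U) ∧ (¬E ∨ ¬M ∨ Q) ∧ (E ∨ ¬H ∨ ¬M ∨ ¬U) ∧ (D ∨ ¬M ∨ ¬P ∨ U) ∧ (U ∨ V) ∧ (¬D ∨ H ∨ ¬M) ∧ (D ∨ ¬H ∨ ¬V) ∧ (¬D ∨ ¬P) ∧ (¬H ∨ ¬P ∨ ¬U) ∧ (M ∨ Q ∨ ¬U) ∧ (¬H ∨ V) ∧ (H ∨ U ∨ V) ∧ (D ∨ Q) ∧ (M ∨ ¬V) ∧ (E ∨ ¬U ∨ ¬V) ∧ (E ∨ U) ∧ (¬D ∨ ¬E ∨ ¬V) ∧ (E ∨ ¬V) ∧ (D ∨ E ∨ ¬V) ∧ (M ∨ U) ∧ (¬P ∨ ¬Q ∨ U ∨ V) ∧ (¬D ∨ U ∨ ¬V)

Set U = True.
Set P = True.
  then (¬D ∨ ¬P) forces D = False.
  then (¬H ∨ ¬P ∨ ¬U) forces H = False.
  then (D ∨ Q) forces Q = True.
  then (¬P ∨ ¬Q ∨ ¬V) forces V = False.
Set E = True.
Set M = True.
All clauses satisfied.

U = True, P = True, Q = True, E = True, V = False, M = True, D = False, H = False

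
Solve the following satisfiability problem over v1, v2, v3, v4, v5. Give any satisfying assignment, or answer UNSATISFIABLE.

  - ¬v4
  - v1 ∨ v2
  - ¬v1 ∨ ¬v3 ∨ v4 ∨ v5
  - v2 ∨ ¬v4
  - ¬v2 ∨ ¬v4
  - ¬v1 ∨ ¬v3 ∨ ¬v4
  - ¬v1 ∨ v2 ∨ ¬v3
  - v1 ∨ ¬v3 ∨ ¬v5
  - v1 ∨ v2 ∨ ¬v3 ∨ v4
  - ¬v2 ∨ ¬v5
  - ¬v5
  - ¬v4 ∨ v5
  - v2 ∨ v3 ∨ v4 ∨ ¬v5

Unit clause (¬v4) forces v4 = False.
Unit clause (¬v5) forces v5 = False.
Set v1 = True.
  then (¬v1 ∨ ¬v3 ∨ v4 ∨ v5) forces v3 = False.
Set v2 = False.
All clauses satisfied.

v1 = True, v2 = False, v3 = False, v4 = False, v5 = False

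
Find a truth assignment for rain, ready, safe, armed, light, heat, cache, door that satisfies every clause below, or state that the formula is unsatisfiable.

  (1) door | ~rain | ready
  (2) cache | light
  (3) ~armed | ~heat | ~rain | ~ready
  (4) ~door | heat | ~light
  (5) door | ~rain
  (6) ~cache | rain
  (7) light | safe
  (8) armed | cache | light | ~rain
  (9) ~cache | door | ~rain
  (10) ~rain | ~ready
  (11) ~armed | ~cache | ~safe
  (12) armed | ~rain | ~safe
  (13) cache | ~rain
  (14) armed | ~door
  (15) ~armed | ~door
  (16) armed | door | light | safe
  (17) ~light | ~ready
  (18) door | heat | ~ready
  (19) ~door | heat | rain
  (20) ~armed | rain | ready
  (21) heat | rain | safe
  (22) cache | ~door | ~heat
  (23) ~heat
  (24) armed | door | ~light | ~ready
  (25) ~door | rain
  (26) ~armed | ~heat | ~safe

Unit clause (~heat) forces heat = False.
Set rain = False.
  then (~cache | rain) forces cache = False.
  then (~door | heat | rain) forces door = False.
  then (heat | rain | safe) forces safe = True.
  then (cache | light) forces light = True.
  then (~light | ~ready) forces ready = False.
  then (~armed | rain | ready) forces armed = False.
All clauses satisfied.

rain = False, ready = False, safe = True, armed = False, light = True, heat = False, cache = False, door = False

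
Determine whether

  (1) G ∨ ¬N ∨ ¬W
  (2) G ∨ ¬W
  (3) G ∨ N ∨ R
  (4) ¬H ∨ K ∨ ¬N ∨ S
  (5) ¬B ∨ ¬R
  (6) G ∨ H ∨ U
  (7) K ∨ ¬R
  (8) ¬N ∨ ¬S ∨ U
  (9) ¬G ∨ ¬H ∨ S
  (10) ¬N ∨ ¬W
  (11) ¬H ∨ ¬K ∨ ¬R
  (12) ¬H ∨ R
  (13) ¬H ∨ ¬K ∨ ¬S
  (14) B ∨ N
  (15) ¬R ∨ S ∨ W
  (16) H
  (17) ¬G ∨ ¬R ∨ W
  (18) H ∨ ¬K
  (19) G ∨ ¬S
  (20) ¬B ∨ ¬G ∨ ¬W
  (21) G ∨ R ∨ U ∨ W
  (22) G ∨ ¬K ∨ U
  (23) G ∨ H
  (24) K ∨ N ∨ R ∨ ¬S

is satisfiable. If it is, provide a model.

Case H = True:
  (¬H ∨ R) forces R = True.
  (¬B ∨ ¬R) forces B = False.
  (K ∨ ¬R) forces K = True.
  Clause (¬H ∨ ¬K ∨ ¬R) is falsified — contradiction.
Case H = False:
  Clause (H) is falsified — contradiction.
Both cases fail, so the formula is unsatisfiable.

No satisfying assignment exists.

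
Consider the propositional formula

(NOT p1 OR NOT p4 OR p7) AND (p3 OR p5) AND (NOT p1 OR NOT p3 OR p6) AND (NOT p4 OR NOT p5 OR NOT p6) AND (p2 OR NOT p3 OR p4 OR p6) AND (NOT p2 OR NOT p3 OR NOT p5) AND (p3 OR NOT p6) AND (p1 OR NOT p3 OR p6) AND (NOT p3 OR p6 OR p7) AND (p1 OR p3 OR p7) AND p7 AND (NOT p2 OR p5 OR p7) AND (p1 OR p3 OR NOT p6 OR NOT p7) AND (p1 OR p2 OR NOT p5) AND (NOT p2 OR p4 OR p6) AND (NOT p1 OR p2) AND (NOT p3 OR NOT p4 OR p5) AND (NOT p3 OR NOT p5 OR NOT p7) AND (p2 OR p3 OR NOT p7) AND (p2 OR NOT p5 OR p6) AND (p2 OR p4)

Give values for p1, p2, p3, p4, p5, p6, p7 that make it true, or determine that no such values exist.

Unit clause (p7) forces p7 = True.
Set p1 = True.
  then (NOT p1 OR p2) forces p2 = True.
Set p3 = False.
  then (p3 OR p5) forces p5 = True.
  then (p3 OR NOT p6) forces p6 = False.
  then (NOT p2 OR p4 OR p6) forces p4 = True.
All clauses satisfied.

p1 = True, p2 = True, p3 = False, p4 = True, p5 = True, p6 = False, p7 = True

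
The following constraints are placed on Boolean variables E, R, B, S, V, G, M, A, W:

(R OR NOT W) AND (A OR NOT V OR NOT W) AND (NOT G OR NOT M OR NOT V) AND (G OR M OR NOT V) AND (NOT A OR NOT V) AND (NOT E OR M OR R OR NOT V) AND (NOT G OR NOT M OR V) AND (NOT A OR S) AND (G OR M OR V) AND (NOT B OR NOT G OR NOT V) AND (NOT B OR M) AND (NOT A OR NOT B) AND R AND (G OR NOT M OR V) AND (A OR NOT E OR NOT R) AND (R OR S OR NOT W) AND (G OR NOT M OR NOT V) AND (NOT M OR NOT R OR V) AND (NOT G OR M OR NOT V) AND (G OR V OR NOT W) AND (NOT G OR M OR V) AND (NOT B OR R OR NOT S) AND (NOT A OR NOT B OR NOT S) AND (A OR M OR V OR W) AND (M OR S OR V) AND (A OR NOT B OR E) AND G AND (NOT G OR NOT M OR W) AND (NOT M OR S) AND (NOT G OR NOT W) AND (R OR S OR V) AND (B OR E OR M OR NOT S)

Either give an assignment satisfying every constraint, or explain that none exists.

Case R = True:
  (G) forces G = True.
  (NOT G OR NOT W) forces W = False.
  (NOT G OR NOT M OR W) forces M = False.
  (NOT B OR M) forces B = False.
  (NOT G OR M OR NOT V) forces V = False.
  Clause (NOT G OR M OR V) is falsified — contradiction.
Case R = False:
  Clause (R) is falsified — contradiction.
Both cases fail, so the formula is unsatisfiable.

The formula is unsatisfiable.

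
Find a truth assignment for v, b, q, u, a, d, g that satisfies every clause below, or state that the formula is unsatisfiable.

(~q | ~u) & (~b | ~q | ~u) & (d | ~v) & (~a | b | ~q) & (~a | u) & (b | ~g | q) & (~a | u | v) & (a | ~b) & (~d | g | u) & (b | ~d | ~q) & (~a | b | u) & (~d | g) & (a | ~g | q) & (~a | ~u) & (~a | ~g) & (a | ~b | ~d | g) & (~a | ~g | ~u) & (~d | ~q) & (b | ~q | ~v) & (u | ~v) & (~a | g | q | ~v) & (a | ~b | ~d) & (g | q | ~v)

v = False, b = False, q = False, u = True, a = False, d = False, g = False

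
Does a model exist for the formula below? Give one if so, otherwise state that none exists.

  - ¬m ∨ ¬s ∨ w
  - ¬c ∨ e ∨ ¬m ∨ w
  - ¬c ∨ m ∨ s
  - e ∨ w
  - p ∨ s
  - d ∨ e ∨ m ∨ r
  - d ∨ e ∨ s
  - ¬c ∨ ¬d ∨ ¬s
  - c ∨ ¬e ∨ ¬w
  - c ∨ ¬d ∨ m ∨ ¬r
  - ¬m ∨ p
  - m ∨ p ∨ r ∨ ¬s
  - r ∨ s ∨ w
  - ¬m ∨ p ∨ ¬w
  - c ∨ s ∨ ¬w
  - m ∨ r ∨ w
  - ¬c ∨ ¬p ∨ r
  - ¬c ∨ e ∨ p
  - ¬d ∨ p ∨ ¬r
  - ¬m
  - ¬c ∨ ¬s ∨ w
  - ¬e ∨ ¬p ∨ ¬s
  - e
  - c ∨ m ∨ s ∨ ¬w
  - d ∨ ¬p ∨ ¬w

c=T, d=F, p=F, e=T, s=T, m=F, w=T, r=T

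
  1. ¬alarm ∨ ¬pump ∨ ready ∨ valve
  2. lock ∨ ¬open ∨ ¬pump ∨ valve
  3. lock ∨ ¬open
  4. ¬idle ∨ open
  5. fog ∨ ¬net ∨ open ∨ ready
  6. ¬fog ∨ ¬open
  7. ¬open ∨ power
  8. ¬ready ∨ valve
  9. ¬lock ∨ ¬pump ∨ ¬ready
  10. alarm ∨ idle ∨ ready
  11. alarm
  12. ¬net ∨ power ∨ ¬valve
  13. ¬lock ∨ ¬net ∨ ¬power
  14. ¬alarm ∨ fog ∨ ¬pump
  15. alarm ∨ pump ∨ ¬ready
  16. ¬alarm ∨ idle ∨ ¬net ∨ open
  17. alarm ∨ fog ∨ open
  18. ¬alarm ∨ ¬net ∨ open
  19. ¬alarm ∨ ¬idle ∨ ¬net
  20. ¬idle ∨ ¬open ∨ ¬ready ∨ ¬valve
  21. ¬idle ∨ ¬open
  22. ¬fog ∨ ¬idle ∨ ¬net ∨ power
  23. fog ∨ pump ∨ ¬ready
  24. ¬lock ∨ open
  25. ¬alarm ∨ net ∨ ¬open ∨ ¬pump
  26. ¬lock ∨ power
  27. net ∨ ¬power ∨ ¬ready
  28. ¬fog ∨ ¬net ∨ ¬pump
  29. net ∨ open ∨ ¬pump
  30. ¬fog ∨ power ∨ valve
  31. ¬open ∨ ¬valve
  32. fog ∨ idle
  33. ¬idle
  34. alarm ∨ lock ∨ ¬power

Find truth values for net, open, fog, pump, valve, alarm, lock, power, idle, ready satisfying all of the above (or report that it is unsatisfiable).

Unit clause (alarm) forces alarm = True.
Unit clause (¬idle) forces idle = False.
In (fog ∨ idle) only fog is left, so fog = True.
In (¬fog ∨ ¬open) only ¬open is left, so open = False.
In (¬alarm ∨ idle ∨ ¬net ∨ open) only ¬net is left, so net = False.
In (¬lock ∨ open) only ¬lock is left, so lock = False.
In (net ∨ open ∨ ¬pump) only ¬pump is left, so pump = False.
Set valve = True.
Set power = True.
  then (net ∨ ¬power ∨ ¬ready) forces ready = False.
All clauses satisfied.

net: False, open: False, fog: True, pump: False, valve: True, alarm: True, lock: False, power: True, idle: False, ready: False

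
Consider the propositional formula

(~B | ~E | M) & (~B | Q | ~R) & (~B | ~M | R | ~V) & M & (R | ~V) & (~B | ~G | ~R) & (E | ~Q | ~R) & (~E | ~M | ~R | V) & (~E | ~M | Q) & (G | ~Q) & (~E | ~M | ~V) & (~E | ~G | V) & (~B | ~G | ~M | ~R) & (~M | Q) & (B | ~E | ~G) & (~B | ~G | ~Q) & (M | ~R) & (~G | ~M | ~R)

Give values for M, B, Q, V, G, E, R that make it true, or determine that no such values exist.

Unit clause (M) forces M = True.
In (~M | Q) only Q is left, so Q = True.
In (G | ~Q) only G is left, so G = True.
In (~B | ~G | ~Q) only ~B is left, so B = False.
In (~G | ~M | ~R) only ~R is left, so R = False.
In (R | ~V) only ~V is left, so V = False.
In (~E | ~G | V) only ~E is left, so E = False.
All clauses satisfied.

M=T; B=F; Q=T; V=F; G=T; E=F; R=F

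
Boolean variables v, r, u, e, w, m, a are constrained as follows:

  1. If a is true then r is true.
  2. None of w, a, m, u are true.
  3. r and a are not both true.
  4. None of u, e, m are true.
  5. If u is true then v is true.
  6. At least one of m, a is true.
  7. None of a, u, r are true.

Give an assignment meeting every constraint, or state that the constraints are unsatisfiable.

Case w = True:
  Constraint (2) is violated (w=T) — contradiction.
Case w = False:
  (2) forces a = False.
  (2) forces m = False.
  Constraint (6) is violated (m=F, a=F) — contradiction.
Both cases fail — unsatisfiable.

UNSATISFIABLE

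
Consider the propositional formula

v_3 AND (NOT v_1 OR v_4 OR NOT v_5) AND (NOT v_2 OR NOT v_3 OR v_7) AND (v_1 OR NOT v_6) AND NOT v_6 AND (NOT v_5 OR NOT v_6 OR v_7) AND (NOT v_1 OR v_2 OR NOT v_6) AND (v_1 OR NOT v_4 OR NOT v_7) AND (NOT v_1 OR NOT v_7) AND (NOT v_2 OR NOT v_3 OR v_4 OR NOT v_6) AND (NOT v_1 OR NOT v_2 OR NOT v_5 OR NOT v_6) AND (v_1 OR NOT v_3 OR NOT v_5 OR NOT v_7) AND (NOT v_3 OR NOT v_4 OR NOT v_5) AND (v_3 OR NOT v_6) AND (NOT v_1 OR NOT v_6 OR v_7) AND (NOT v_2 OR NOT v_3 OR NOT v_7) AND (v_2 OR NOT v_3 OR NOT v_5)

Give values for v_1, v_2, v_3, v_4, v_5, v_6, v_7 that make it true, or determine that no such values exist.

Unit clause (v_3) forces v_3 = True.
Unit clause (NOT v_6) forces v_6 = False.
Set v_1 = False.
Try v_2 = True:
  (NOT v_2 OR NOT v_3 OR v_7) forces v_7 = True.
  clause (NOT v_2 OR NOT v_3 OR NOT v_7) is falsified — backtrack.
So v_2 = False.
  then (v_2 OR NOT v_3 OR NOT v_5) forces v_5 = False.
Set v_4 = True.
  then (v_1 OR NOT v_4 OR NOT v_7) forces v_7 = False.
All clauses satisfied.

v_1: False, v_2: False, v_3: True, v_4: True, v_5: False, v_6: False, v_7: False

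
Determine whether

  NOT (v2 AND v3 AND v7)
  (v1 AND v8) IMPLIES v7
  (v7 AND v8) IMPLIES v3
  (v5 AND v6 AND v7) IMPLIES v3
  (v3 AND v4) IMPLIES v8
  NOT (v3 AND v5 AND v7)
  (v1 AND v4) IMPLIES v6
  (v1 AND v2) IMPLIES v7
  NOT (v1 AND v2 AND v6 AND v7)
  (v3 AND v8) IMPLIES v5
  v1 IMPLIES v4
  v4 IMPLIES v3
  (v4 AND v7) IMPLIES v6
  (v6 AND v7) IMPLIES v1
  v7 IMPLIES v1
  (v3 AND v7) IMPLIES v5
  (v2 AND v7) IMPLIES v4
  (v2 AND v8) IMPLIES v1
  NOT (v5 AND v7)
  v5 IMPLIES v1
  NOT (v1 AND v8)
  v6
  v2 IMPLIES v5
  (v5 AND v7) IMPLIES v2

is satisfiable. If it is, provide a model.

v1=F; v2=F; v3=F; v4=F; v5=F; v6=T; v7=F; v8=F

Unit clause (v6) forces v6 = True.
Try v1 = True:
  (NOT v1 OR v4) forces v4 = True.
  (v3 OR NOT v4) forces v3 = True.
  (NOT v3 OR NOT v4 OR v8) forces v8 = True.
  clause (NOT v1 OR NOT v8) is falsified — backtrack.
So v1 = False.
  then (v1 OR NOT v6 OR NOT v7) forces v7 = False.
  then (v1 OR NOT v5) forces v5 = False.
  then (NOT v2 OR v5) forces v2 = False.
Set v3 = False.
  then (v3 OR NOT v4) forces v4 = False.
Set v8 = False.
All clauses satisfied.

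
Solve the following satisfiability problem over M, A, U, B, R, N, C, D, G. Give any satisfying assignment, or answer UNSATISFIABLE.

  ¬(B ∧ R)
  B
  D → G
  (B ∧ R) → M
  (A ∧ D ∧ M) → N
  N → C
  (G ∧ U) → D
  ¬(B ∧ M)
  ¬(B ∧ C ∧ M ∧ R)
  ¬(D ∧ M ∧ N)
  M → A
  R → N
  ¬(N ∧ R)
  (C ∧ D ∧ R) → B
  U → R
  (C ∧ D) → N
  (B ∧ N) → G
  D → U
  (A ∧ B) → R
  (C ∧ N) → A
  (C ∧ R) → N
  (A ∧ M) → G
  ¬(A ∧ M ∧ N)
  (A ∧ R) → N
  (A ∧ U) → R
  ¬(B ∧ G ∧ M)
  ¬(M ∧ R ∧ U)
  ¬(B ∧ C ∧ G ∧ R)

Unit clause (B) forces B = True.
In (¬B ∨ ¬M) only ¬M is left, so M = False.
In (¬B ∨ ¬R) only ¬R is left, so R = False.
In (¬A ∨ ¬B ∨ R) only ¬A is left, so A = False.
In (R ∨ ¬U) only ¬U is left, so U = False.
In (¬D ∨ U) only ¬D is left, so D = False.
Try N = True:
  (C ∨ ¬N) forces C = True.
  clause (A ∨ ¬C ∨ ¬N) is falsified — backtrack.
So N = False.
Set C = True.
Set G = True.
All clauses satisfied.

M = False, A = False, U = False, B = True, R = False, N = False, C = True, D = False, G = True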